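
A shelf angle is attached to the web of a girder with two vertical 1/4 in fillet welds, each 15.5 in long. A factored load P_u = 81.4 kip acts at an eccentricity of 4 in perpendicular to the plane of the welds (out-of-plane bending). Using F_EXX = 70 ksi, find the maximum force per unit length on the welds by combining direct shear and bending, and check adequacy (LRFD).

L_w = 2 × 15.5 = 31 in; section modulus (unit throat) S = 2 × L²/6 = 80.08 in².
Direct shear f_v = P/L_w = 81.4/31 = 2.626 kip/in.
Moment M = P × e = 81.4 × 4 = 325.6 kip·in; bending f_b = M/S = 4.066 kip/in.
f_max = √(f_v² + f_b²) = √(2.626² + 4.066²) = 4.84 kip/in.
φr_n = 0.75 × 0.6 × 70 × (0.707 × 0.25) = 5.568 kip/in → adequate.

f_max ≈ 4.84 kip/in; adequate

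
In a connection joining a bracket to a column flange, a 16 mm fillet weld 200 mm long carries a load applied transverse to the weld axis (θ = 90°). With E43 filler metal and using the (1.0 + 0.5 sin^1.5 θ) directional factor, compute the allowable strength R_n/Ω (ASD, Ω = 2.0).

R_n/Ω ≈ 438 kN

E43XX → F_EXX = 430 MPa.
t_e = 0.707 × 16 = 11.31 mm; A_we = 11.31 × 200 = 2262 mm².
Directional factor: 1.0 + 0.5 sin^1.5(90°) = 1.5.
F_nw = 0.6 × 430 × 1.5 = 387 MPa.
R_n/Ω = (387 × 2262) / 2.0 × 10⁻³ = 437.8 kN.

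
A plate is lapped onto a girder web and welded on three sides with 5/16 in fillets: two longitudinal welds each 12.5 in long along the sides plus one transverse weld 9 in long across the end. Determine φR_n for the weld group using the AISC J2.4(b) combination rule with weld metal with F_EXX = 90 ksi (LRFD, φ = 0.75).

t_e = 0.707 × 0.3125 = 0.2209 in.
R_nwl = 0.6 × 90 × 0.2209 × 25 = 298.3 kip (longitudinal, 2 welds).
R_nwt = 0.6 × 90 × 0.2209 × 9 = 107.4 kip (transverse, base value).
(i) R_nwl + R_nwt = 405.6 kip; (ii) 0.85 R_nwl + 1.5 R_nwt = 414.6 kip.
R_n = max = 414.6 kip [governs: (ii)]; φR_n = 310.9 kip.

φR_n ≈ 311 kip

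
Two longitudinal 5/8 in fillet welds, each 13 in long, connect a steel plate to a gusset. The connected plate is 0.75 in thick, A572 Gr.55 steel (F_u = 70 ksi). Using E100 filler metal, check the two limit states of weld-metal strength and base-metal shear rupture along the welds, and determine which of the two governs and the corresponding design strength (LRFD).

E100XX → F_EXX = 100 ksi.
t_e = 0.707 × 0.625 = 0.4419 in; L = 26 in.
Weld metal: φR_n = 0.75 × 0.6 × 100 × 0.4419 × 26 = 517 kips.
Base metal (shear rupture): φR_n = 0.75 × 0.6 × 70 × 0.75 × 26 = 614.2 kips.
Governing: weld metal.

φR_n ≈ 517 kips (weld metal governs)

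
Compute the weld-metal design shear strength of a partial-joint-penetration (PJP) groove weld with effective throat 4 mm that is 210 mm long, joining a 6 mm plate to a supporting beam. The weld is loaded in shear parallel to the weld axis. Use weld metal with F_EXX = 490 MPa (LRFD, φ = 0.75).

Effective throat (given) t_e = 4 mm.
A_we = 4 × 210 = 840 mm².
F_nw = 0.6 F_EXX = 294 MPa.
φR_n = 0.75 × 294 × 840 × 10⁻³ = 185.2 kN.

φR_n ≈ 185 kN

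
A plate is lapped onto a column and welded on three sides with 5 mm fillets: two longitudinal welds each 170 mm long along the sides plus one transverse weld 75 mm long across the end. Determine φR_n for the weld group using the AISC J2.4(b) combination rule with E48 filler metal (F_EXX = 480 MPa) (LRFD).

φR_n ≈ 317 kN

t_e = 0.707 × 5 = 3.535 mm.
R_nwl = 0.6 × 480 × 3.535 × 340 × 10⁻³ = 346.1 kN (longitudinal, 2 welds).
R_nwt = 0.6 × 480 × 3.535 × 75 × 10⁻³ = 76.36 kN (transverse, base value).
(i) R_nwl + R_nwt = 422.5 kN; (ii) 0.85 R_nwl + 1.5 R_nwt = 408.8 kN.
R_n = max = 422.5 kN [governs: (i)]; φR_n = 316.9 kN.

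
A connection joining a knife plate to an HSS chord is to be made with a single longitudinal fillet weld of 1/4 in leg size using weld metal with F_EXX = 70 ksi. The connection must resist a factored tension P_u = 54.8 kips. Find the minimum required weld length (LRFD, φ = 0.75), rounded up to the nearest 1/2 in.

L = 10 in

Throat t_e = 0.707 × 0.25 = 0.1767 in.
φr_n = 0.75 × 0.6 × 70 × 0.1767 = 5.568 kips/in.
L_req = P_u / φr_n = 54.8 / 5.568 = 9.843 in total.
Round up → use L = 10 in.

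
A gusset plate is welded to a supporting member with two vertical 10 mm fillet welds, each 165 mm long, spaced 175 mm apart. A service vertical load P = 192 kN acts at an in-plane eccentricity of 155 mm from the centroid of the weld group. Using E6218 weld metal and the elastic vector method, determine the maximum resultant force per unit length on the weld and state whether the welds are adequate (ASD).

f_max ≈ 1570 N/mm; NOT adequate

E62XX → F_EXX = 620 MPa.
Total weld length L_w = 330 mm. Treat welds as unit-width lines.
Polar moment about centroid: J = 2[d³/12 + d(b/2)²] = 2[165³/12 + 165×87.5²] = 3275000 mm³.
Direct shear f_v = P/L_w = 192×10³ / 330 = 581.8 N/mm (vertical).
Torsion M = P·e = 192×10³ × 155 = 29760000 N·mm.
Critical point at (x, y) = (87.5, 82.5) from centroid. f_tx = M·y/J = 749.6 N/mm; f_ty = M·x/J = 795.1 N/mm.
Resultant f_max = √[f_tx² + (f_v + f_ty)²] = √[749.6² + (581.8 + 795.1)²] = 1568 N/mm.
Capacity per unit length: r_n/Ω = (1/2.0) × 0.6 × 620 × (0.707 × 10) = 1315 N/mm.
1568 > 1315 → NOT adequate.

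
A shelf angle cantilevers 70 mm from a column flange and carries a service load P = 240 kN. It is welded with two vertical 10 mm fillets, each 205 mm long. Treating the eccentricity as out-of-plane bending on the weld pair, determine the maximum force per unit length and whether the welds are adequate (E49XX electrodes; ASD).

E49XX → F_EXX = 490 MPa.
L_w = 2 × 205 = 410 mm; section modulus (unit throat) S = 2 × L²/6 = 14010 mm².
Direct shear f_v = P/L_w = 240×10³/410 = 585.4 N/mm.
Moment M = P × e = 240×10³ × 70 = 16800000 N·mm; bending f_b = M/S = 1199 N/mm.
f_max = √(f_v² + f_b²) = √(585.4² + 1199²) = 1335 N/mm.
r_n/Ω = (1/2.0) × 0.6 × 490 × (0.707 × 10) = 1039 N/mm → NOT adequate.

f_max ≈ 1330 N/mm; NOT adequate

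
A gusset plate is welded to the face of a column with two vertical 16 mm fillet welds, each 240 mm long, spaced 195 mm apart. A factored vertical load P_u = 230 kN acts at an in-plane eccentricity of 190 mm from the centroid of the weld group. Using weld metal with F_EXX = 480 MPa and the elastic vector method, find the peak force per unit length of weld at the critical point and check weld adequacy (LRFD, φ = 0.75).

f_max ≈ 1340 N/mm; adequate

Total weld length L_w = 480 mm. Treat welds as unit-width lines.
Polar moment about centroid: J = 2[d³/12 + d(b/2)²] = 2[240³/12 + 240×97.5²] = 6867000 mm³.
Direct shear f_v = P/L_w = 230×10³ / 480 = 479.2 N/mm (vertical).
Torsion M = P·e = 230×10³ × 190 = 43700000 N·mm.
Critical point at (x, y) = (97.5, 120) from centroid. f_tx = M·y/J = 763.7 N/mm; f_ty = M·x/J = 620.5 N/mm.
Resultant f_max = √[f_tx² + (f_v + f_ty)²] = √[763.7² + (479.2 + 620.5)²] = 1339 N/mm.
Capacity per unit length: φr_n = 0.75 × 0.6 × 480 × (0.707 × 16) = 2443 N/mm.
1339 ≤ 2443 → adequate.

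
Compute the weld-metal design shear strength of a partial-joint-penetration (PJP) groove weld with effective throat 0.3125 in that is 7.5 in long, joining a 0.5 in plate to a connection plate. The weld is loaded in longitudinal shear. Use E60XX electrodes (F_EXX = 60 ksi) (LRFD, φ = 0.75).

Effective throat (given) t_e = 0.3125 in.
A_we = 0.3125 × 7.5 = 2.344 in².
F_nw = 0.6 F_EXX = 36 ksi.
φR_n = 0.75 × 36 × 2.344 = 63.28 kip.

φR_n ≈ 63.3 kip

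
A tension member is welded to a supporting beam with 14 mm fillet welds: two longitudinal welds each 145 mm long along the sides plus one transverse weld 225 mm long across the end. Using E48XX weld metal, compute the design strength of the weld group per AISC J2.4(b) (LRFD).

E48XX → F_EXX = 480 MPa.
t_e = 0.707 × 14 = 9.898 mm.
R_nwl = 0.6 × 480 × 9.898 × 290 × 10⁻³ = 826.7 kN (longitudinal, 2 welds).
R_nwt = 0.6 × 480 × 9.898 × 225 × 10⁻³ = 641.4 kN (transverse, base value).
(i) R_nwl + R_nwt = 1468 kN; (ii) 0.85 R_nwl + 1.5 R_nwt = 1665 kN.
R_n = max = 1665 kN [governs: (ii)]; φR_n = 1249 kN.

φR_n ≈ 1250 kN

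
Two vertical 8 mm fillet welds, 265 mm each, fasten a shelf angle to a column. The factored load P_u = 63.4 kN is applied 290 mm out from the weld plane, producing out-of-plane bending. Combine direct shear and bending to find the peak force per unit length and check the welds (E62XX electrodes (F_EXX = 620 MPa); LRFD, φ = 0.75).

f_max ≈ 795 N/mm; adequate

L_w = 2 × 265 = 530 mm; section modulus (unit throat) S = 2 × L²/6 = 23410 mm².
Direct shear f_v = P/L_w = 63.4×10³/530 = 119.6 N/mm.
Moment M = P × e = 63.4×10³ × 290 = 18386000 N·mm; bending f_b = M/S = 785.4 N/mm.
f_max = √(f_v² + f_b²) = √(119.6² + 785.4²) = 794.5 N/mm.
φr_n = 0.75 × 0.6 × 620 × (0.707 × 8) = 1578 N/mm → adequate.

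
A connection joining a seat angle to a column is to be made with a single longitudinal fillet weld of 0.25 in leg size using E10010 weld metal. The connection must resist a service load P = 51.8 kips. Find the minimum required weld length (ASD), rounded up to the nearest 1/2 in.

E100XX → F_EXX = 100 ksi.
Throat t_e = 0.707 × 0.25 = 0.1767 in.
r_n/Ω = (0.6 × 100 × 0.1767) / 2.0 = 5.302 kip/in.
L_req = P / (r_n/Ω) = 51.8 / 5.302 = 9.769 in total.
Round up → use L = 10 in.

L = 10 in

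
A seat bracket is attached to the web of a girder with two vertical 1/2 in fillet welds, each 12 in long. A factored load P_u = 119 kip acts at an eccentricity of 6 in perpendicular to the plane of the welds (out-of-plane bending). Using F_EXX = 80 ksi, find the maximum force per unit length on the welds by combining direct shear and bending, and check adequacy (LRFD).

L_w = 2 × 12 = 24 in; section modulus (unit throat) S = 2 × L²/6 = 48 in².
Direct shear f_v = P/L_w = 119/24 = 4.958 kip/in.
Moment M = P × e = 119 × 6 = 714 kip·in; bending f_b = M/S = 14.88 kip/in.
f_max = √(f_v² + f_b²) = √(4.958² + 14.88²) = 15.68 kip/in.
φr_n = 0.75 × 0.6 × 80 × (0.707 × 0.5) = 12.73 kip/in → NOT adequate.

f_max ≈ 15.7 kip/in; NOT adequate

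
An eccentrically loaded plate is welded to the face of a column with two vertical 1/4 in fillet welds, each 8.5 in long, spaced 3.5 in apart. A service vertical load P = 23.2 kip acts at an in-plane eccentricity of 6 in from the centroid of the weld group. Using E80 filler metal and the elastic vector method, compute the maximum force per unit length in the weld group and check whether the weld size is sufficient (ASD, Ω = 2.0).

E80XX → F_EXX = 80 ksi.
Total weld length L_w = 17 in. Treat welds as unit-width lines.
Polar moment about centroid: J = 2[d³/12 + d(b/2)²] = 2[8.5³/12 + 8.5×1.75²] = 154.4 in³.
Direct shear f_v = P/L_w = 23.2 / 17 = 1.365 kip/in (vertical).
Torsion M = P·e = 23.2 × 6 = 139.2 kip·in.
Critical point at (x, y) = (1.75, 4.25) from centroid. f_tx = M·y/J = 3.831 kip/in; f_ty = M·x/J = 1.578 kip/in.
Resultant f_max = √[f_tx² + (f_v + f_ty)²] = √[3.831² + (1.365 + 1.578)²] = 4.831 kip/in.
Capacity per unit length: r_n/Ω = (1/2.0) × 0.6 × 80 × (0.707 × 0.25) = 4.242 kip/in.
4.831 > 4.242 → NOT adequate.

f_max ≈ 4.83 kip/in; NOT adequate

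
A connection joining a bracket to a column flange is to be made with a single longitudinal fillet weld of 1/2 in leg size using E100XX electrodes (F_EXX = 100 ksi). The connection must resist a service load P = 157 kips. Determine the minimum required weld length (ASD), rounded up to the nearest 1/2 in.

L = 15 in

Throat t_e = 0.707 × 0.5 = 0.3535 in.
r_n/Ω = (0.6 × 100 × 0.3535) / 2.0 = 10.6 kip/in.
L_req = P / (r_n/Ω) = 157 / 10.6 = 14.8 in total.
Round up → use L = 15 in.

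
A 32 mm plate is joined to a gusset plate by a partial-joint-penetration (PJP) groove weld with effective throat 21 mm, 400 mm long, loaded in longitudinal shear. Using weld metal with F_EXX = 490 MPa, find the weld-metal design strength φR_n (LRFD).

φR_n ≈ 1850 kN

Effective throat (given) t_e = 21 mm.
A_we = 21 × 400 = 8400 mm².
F_nw = 0.6 F_EXX = 294 MPa.
φR_n = 0.75 × 294 × 8400 × 10⁻³ = 1852 kN.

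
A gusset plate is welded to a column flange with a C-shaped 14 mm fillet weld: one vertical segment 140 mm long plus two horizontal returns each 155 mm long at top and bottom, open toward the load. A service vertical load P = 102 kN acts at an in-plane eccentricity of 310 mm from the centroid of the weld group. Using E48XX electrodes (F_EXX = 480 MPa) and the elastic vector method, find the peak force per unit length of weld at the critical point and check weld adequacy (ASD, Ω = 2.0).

Total weld length L_w = 450 mm. Treat welds as unit-width lines.
Centroid: x̄ = 2×155×77.5 / 450 = 53.39 mm from the vertical weld.
Polar moment about centroid: J = I_x + I_y = [140³/12 + 2×155×70²] + [140×53.39² + 2(155³/12 + 155×24.11²)] = 2948000 mm³.
Direct shear f_v = P/L_w = 102×10³ / 450 = 226.7 N/mm (vertical).
Torsion M = P·e = 102×10³ × 310 = 31620000 N·mm.
Critical point at (x, y) = (101.6, 70) from centroid. f_tx = M·y/J = 750.9 N/mm; f_ty = M·x/J = 1090 N/mm.
Resultant f_max = √[f_tx² + (f_v + f_ty)²] = √[750.9² + (226.7 + 1090)²] = 1516 N/mm.
Capacity per unit length: r_n/Ω = (1/2.0) × 0.6 × 480 × (0.707 × 14) = 1425 N/mm.
1516 > 1425 → NOT adequate.

f_max ≈ 1520 N/mm; NOT adequate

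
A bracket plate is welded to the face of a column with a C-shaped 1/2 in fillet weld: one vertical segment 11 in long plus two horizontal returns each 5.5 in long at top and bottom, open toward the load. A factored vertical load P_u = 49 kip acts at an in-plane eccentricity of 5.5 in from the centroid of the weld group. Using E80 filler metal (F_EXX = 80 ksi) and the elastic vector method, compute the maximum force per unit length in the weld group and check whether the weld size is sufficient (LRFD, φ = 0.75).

f_max ≈ 5.26 kip/in; adequate

Total weld length L_w = 22 in. Treat welds as unit-width lines.
Centroid: x̄ = 2×5.5×2.75 / 22 = 1.375 in from the vertical weld.
Polar moment about centroid: J = I_x + I_y = [11³/12 + 2×5.5×5.5²] + [11×1.375² + 2(5.5³/12 + 5.5×1.375²)] = 513 in³.
Direct shear f_v = P/L_w = 49 / 22 = 2.227 kip/in (vertical).
Torsion M = P·e = 49 × 5.5 = 269.5 kip·in.
Critical point at (x, y) = (4.125, 5.5) from centroid. f_tx = M·y/J = 2.889 kip/in; f_ty = M·x/J = 2.167 kip/in.
Resultant f_max = √[f_tx² + (f_v + f_ty)²] = √[2.889² + (2.227 + 2.167)²] = 5.259 kip/in.
Capacity per unit length: φr_n = 0.75 × 0.6 × 80 × (0.707 × 0.5) = 12.73 kip/in.
5.259 ≤ 12.73 → adequate.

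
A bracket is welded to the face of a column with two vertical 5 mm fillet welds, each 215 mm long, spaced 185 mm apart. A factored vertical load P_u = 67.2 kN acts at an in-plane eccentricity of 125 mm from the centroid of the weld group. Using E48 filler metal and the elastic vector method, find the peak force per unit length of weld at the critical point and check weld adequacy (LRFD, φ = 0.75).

f_max ≈ 346 N/mm; adequate

E48XX → F_EXX = 480 MPa.
Total weld length L_w = 430 mm. Treat welds as unit-width lines.
Polar moment about centroid: J = 2[d³/12 + d(b/2)²] = 2[215³/12 + 215×92.5²] = 5336000 mm³.
Direct shear f_v = P/L_w = 67.2×10³ / 430 = 156.3 N/mm (vertical).
Torsion M = P·e = 67.2×10³ × 125 = 8400000 N·mm.
Critical point at (x, y) = (92.5, 107.5) from centroid. f_tx = M·y/J = 169.2 N/mm; f_ty = M·x/J = 145.6 N/mm.
Resultant f_max = √[f_tx² + (f_v + f_ty)²] = √[169.2² + (156.3 + 145.6)²] = 346.1 N/mm.
Capacity per unit length: φr_n = 0.75 × 0.6 × 480 × (0.707 × 5) = 763.6 N/mm.
346.1 ≤ 763.6 → adequate.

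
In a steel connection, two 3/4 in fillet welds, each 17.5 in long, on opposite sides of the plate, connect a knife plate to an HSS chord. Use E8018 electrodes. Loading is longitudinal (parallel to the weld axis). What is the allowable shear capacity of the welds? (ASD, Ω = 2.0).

E80XX → F_EXX = 80 ksi.
Effective throat t_e = 0.707 × 0.75 = 0.5302 in.
Total length L = 35 in; A_we = 0.5302 × 35 = 18.56 in².
F_nw = 0.6 F_EXX = 0.6 × 80 = 48 ksi.
R_n = 48 × 18.56 = 890.8 kip; R_n/Ω = 890.8/2.0 = 445.4 kip.

R_n/Ω ≈ 445 kip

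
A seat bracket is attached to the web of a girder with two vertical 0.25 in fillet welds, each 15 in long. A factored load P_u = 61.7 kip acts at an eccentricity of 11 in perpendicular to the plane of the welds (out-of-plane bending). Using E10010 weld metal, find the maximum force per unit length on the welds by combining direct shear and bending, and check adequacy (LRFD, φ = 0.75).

E100XX → F_EXX = 100 ksi.
L_w = 2 × 15 = 30 in; section modulus (unit throat) S = 2 × L²/6 = 75 in².
Direct shear f_v = P/L_w = 61.7/30 = 2.057 kip/in.
Moment M = P × e = 61.7 × 11 = 678.7 kip·in; bending f_b = M/S = 9.049 kip/in.
f_max = √(f_v² + f_b²) = √(2.057² + 9.049²) = 9.28 kip/in.
φr_n = 0.75 × 0.6 × 100 × (0.707 × 0.25) = 7.954 kip/in → NOT adequate.

f_max ≈ 9.28 kip/in; NOT adequate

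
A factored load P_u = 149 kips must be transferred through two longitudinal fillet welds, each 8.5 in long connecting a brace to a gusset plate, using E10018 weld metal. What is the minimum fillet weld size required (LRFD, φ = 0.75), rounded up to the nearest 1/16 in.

E100XX → F_EXX = 100 ksi.
Total weld length L = 17 in.
Required throat t_e = P_u / (φ × 0.6 F_EXX × L) = 149 / (0.75 × 0.6 × 100 × 17) = 0.1948 in.
Required leg w = t_e / 0.707 = 0.2755 in → use 5/16 in.

w = 5/16 in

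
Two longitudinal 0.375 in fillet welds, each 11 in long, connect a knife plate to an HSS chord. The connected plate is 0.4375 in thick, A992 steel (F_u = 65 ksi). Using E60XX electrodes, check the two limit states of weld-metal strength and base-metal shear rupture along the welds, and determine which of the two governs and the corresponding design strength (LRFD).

φR_n ≈ 157 kip (weld metal governs)

E60XX → F_EXX = 60 ksi.
t_e = 0.707 × 0.375 = 0.2651 in; L = 22 in.
Weld metal: φR_n = 0.75 × 0.6 × 60 × 0.2651 × 22 = 157.5 kip.
Base metal (shear rupture): φR_n = 0.75 × 0.6 × 65 × 0.4375 × 22 = 281.5 kip.
Governing: weld metal.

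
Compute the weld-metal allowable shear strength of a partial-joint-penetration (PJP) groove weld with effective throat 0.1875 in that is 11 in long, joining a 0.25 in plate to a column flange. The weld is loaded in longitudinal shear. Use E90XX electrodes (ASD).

E90XX → F_EXX = 90 ksi.
Effective throat (given) t_e = 0.1875 in.
A_we = 0.1875 × 11 = 2.062 in².
F_nw = 0.6 F_EXX = 54 ksi.
R_n/Ω = (54 × 2.062) / 2.0 = 55.69 kip.

R_n/Ω ≈ 55.7 kip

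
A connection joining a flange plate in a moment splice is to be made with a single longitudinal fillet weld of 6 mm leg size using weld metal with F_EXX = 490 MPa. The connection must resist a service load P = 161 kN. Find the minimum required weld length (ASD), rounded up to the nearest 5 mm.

Throat t_e = 0.707 × 6 = 4.242 mm.
r_n/Ω = (0.6 × 490 × 4.242) / 2.0 = 623.6 N/mm = 0.6236 kN/mm.
L_req = P / (r_n/Ω) = 161 / 0.6236 = 258.2 mm total.
Round up → use L = 260 mm.

L = 260 mm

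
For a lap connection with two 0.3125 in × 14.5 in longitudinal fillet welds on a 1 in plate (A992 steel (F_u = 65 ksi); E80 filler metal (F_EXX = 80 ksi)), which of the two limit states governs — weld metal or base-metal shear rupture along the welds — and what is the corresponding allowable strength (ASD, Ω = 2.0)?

t_e = 0.707 × 0.3125 = 0.2209 in; L = 29 in.
Weld metal: R_n/Ω = (1/2.0) × 0.6 × 80 × 0.2209 × 29 = 153.8 kip.
Base metal (shear rupture): R_n/Ω = (1/2.0) × 0.6 × 65 × 1 × 29 = 565.5 kip.
Governing: weld metal.

R_n/Ω ≈ 154 kip (weld metal governs)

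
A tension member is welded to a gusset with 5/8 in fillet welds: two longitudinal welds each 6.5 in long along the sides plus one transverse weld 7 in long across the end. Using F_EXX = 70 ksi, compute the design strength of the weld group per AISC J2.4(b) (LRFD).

φR_n ≈ 300 kip

t_e = 0.707 × 0.625 = 0.4419 in.
R_nwl = 0.6 × 70 × 0.4419 × 13 = 241.3 kip (longitudinal, 2 welds).
R_nwt = 0.6 × 70 × 0.4419 × 7 = 129.9 kip (transverse, base value).
(i) R_nwl + R_nwt = 371.2 kip; (ii) 0.85 R_nwl + 1.5 R_nwt = 399.9 kip.
R_n = max = 399.9 kip [governs: (ii)]; φR_n = 300 kip.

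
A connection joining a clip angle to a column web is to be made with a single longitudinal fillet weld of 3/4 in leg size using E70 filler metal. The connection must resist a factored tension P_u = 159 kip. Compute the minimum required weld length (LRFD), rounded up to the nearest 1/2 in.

L = 10 in

E70XX → F_EXX = 70 ksi.
Throat t_e = 0.707 × 0.75 = 0.5302 in.
φr_n = 0.75 × 0.6 × 70 × 0.5302 = 16.7 kip/in.
L_req = P_u / φr_n = 159 / 16.7 = 9.519 in total.
Round up → use L = 10 in.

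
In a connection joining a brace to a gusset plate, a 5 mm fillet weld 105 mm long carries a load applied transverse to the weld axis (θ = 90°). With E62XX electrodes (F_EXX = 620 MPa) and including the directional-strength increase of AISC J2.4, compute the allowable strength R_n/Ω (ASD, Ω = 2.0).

t_e = 0.707 × 5 = 3.535 mm; A_we = 3.535 × 105 = 371.2 mm².
Directional factor: 1.0 + 0.5 sin^1.5(90°) = 1.5.
F_nw = 0.6 × 620 × 1.5 = 558 MPa.
R_n/Ω = (558 × 371.2) / 2.0 × 10⁻³ = 103.6 kN.

R_n/Ω ≈ 104 kN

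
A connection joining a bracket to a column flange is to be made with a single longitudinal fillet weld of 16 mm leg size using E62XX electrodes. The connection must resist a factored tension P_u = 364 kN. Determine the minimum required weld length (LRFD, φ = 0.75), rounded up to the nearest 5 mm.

E62XX → F_EXX = 620 MPa.
Throat t_e = 0.707 × 16 = 11.31 mm.
φr_n = 0.75 × 0.6 × 620 × 11.31 × 10⁻³ = 3.156 kN/mm.
L_req = P_u / φr_n = 364 / 3.156 = 115.3 mm total.
Round up → use L = 120 mm.

L = 120 mm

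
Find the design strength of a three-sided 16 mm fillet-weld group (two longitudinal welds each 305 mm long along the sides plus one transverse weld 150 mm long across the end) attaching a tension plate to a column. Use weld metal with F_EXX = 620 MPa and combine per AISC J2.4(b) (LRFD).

t_e = 0.707 × 16 = 11.31 mm.
R_nwl = 0.6 × 620 × 11.31 × 610 × 10⁻³ = 2567 kN (longitudinal, 2 welds).
R_nwt = 0.6 × 620 × 11.31 × 150 × 10⁻³ = 631.2 kN (transverse, base value).
(i) R_nwl + R_nwt = 3198 kN; (ii) 0.85 R_nwl + 1.5 R_nwt = 3129 kN.
R_n = max = 3198 kN [governs: (i)]; φR_n = 2399 kN.

φR_n ≈ 2400 kN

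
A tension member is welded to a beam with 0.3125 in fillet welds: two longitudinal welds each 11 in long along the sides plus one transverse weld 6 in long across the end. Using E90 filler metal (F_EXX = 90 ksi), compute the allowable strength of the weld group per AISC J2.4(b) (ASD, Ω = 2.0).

R_n/Ω ≈ 167 kip

t_e = 0.707 × 0.3125 = 0.2209 in.
R_nwl = 0.6 × 90 × 0.2209 × 22 = 262.5 kip (longitudinal, 2 welds).
R_nwt = 0.6 × 90 × 0.2209 × 6 = 71.58 kip (transverse, base value).
(i) R_nwl + R_nwt = 334.1 kip; (ii) 0.85 R_nwl + 1.5 R_nwt = 330.5 kip.
R_n = max = 334.1 kip [governs: (i)]; R_n/Ω = 167 kip.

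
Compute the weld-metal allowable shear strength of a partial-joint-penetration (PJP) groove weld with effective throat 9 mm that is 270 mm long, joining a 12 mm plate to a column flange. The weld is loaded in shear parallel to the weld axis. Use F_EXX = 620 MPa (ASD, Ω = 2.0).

R_n/Ω ≈ 452 kN

Effective throat (given) t_e = 9 mm.
A_we = 9 × 270 = 2430 mm².
F_nw = 0.6 F_EXX = 372 MPa.
R_n/Ω = (372 × 2430) / 2.0 × 10⁻³ = 452 kN.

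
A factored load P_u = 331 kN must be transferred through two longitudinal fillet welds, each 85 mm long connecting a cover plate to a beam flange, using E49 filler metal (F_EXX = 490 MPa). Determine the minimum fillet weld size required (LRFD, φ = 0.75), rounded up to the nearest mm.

Total weld length L = 170 mm.
Required throat t_e = P_u / (φ × 0.6 F_EXX × L) = 331 / (0.75 × 0.6 × 490 × 170 × 10⁻³) = 8.83 mm.
Required leg w = t_e / 0.707 = 12.49 mm → use 13 mm.

w = 13 mm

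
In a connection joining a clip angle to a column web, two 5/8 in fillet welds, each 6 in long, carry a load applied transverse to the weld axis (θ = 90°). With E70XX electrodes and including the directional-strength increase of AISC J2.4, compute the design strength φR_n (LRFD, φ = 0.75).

E70XX → F_EXX = 70 ksi.
t_e = 0.707 × 0.625 = 0.4419 in; A_we = 0.4419 × 12 = 5.302 in².
Directional factor: 1.0 + 0.5 sin^1.5(90°) = 1.5.
F_nw = 0.6 × 70 × 1.5 = 63 ksi.
φR_n = 0.75 × 63 × 5.302 = 250.5 kips.

φR_n ≈ 251 kips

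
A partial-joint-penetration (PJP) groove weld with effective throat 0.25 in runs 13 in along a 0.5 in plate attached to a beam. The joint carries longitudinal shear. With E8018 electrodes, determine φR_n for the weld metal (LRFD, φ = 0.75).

φR_n ≈ 117 kip

E80XX → F_EXX = 80 ksi.
Effective throat (given) t_e = 0.25 in.
A_we = 0.25 × 13 = 3.25 in².
F_nw = 0.6 F_EXX = 48 ksi.
φR_n = 0.75 × 48 × 3.25 = 117 kip.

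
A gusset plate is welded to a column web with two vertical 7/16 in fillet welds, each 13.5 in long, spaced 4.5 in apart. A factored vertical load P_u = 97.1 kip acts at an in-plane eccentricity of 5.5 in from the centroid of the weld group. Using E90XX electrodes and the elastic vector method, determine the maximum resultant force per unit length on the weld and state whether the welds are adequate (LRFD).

f_max ≈ 8.78 kip/in; adequate

E90XX → F_EXX = 90 ksi.
Total weld length L_w = 27 in. Treat welds as unit-width lines.
Polar moment about centroid: J = 2[d³/12 + d(b/2)²] = 2[13.5³/12 + 13.5×2.25²] = 546.8 in³.
Direct shear f_v = P/L_w = 97.1 / 27 = 3.596 kip/in (vertical).
Torsion M = P·e = 97.1 × 5.5 = 534.05 kip·in.
Critical point at (x, y) = (2.25, 6.75) from centroid. f_tx = M·y/J = 6.593 kip/in; f_ty = M·x/J = 2.198 kip/in.
Resultant f_max = √[f_tx² + (f_v + f_ty)²] = √[6.593² + (3.596 + 2.198)²] = 8.777 kip/in.
Capacity per unit length: φr_n = 0.75 × 0.6 × 90 × (0.707 × 0.4375) = 12.53 kip/in.
8.777 ≤ 12.53 → adequate.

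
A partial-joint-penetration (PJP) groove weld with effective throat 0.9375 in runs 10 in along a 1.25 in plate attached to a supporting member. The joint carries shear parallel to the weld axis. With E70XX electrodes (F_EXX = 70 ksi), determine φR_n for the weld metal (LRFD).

Effective throat (given) t_e = 0.9375 in.
A_we = 0.9375 × 10 = 9.375 in².
F_nw = 0.6 F_EXX = 42 ksi.
φR_n = 0.75 × 42 × 9.375 = 295.3 kip.

φR_n ≈ 295 kip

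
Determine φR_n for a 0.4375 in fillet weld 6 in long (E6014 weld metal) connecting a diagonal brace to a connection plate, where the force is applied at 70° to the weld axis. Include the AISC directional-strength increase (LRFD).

φR_n ≈ 72.9 kips

E60XX → F_EXX = 60 ksi.
t_e = 0.707 × 0.4375 = 0.3093 in; A_we = 0.3093 × 6 = 1.856 in².
Directional factor: 1.0 + 0.5 sin^1.5(70°) = 1.455.
F_nw = 0.6 × 60 × 1.455 = 52.4 ksi.
φR_n = 0.75 × 52.4 × 1.856 = 72.93 kips.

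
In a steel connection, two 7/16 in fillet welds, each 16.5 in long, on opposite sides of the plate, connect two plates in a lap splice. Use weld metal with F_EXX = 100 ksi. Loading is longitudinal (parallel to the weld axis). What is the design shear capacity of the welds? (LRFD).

φR_n ≈ 459 kips

Effective throat t_e = 0.707 × 0.4375 = 0.3093 in.
Total length L = 33 in; A_we = 0.3093 × 33 = 10.21 in².
F_nw = 0.6 F_EXX = 0.6 × 100 = 60 ksi.
φR_n = 0.75 × 60 × 10.21 = 459.3 kips.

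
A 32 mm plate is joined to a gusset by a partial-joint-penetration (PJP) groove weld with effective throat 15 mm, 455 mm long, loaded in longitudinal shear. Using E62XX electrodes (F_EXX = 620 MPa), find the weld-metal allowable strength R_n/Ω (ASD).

R_n/Ω ≈ 1270 kN

Effective throat (given) t_e = 15 mm.
A_we = 15 × 455 = 6825 mm².
F_nw = 0.6 F_EXX = 372 MPa.
R_n/Ω = (372 × 6825) / 2.0 × 10⁻³ = 1269 kN.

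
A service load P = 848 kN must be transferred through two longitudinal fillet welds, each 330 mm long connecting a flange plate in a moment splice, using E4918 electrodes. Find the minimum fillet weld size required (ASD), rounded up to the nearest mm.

w = 13 mm

E49XX → F_EXX = 490 MPa.
Total weld length L = 660 mm.
Required throat t_e = P × Ω / (0.6 F_EXX × L) = 848 × 2.0 / (0.6 × 490 × 660 × 10⁻³) = 8.74 mm.
Required leg w = t_e / 0.707 = 12.36 mm → use 13 mm.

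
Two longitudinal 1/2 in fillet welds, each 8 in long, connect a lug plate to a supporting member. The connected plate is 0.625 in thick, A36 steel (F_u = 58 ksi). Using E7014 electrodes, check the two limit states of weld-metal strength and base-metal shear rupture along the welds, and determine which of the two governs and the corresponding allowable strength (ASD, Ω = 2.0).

E70XX → F_EXX = 70 ksi.
t_e = 0.707 × 0.5 = 0.3535 in; L = 16 in.
Weld metal: R_n/Ω = (1/2.0) × 0.6 × 70 × 0.3535 × 16 = 118.8 kip.
Base metal (shear rupture): R_n/Ω = (1/2.0) × 0.6 × 58 × 0.625 × 16 = 174 kip.
Governing: weld metal.

R_n/Ω ≈ 119 kip (weld metal governs)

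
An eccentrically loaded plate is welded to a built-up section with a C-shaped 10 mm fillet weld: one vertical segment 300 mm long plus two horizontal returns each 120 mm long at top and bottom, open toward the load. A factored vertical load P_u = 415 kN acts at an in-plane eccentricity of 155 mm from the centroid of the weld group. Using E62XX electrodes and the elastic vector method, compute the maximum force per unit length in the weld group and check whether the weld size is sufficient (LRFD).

E62XX → F_EXX = 620 MPa.
Total weld length L_w = 540 mm. Treat welds as unit-width lines.
Centroid: x̄ = 2×120×60 / 540 = 26.67 mm from the vertical weld.
Polar moment about centroid: J = I_x + I_y = [300³/12 + 2×120×150²] + [300×26.67² + 2(120³/12 + 120×33.33²)] = 8418000 mm³.
Direct shear f_v = P/L_w = 415×10³ / 540 = 768.5 N/mm (vertical).
Torsion M = P·e = 415×10³ × 155 = 64325000 N·mm.
Critical point at (x, y) = (93.33, 150) from centroid. f_tx = M·y/J = 1146 N/mm; f_ty = M·x/J = 713.2 N/mm.
Resultant f_max = √[f_tx² + (f_v + f_ty)²] = √[1146² + (768.5 + 713.2)²] = 1873 N/mm.
Capacity per unit length: φr_n = 0.75 × 0.6 × 620 × (0.707 × 10) = 1973 N/mm.
1873 ≤ 1973 → adequate.

f_max ≈ 1870 N/mm; adequate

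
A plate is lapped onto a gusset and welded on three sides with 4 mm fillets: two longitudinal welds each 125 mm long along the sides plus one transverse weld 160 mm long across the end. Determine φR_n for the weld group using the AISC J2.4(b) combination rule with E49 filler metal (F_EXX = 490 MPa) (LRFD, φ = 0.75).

t_e = 0.707 × 4 = 2.828 mm.
R_nwl = 0.6 × 490 × 2.828 × 250 × 10⁻³ = 207.9 kN (longitudinal, 2 welds).
R_nwt = 0.6 × 490 × 2.828 × 160 × 10⁻³ = 133 kN (transverse, base value).
(i) R_nwl + R_nwt = 340.9 kN; (ii) 0.85 R_nwl + 1.5 R_nwt = 376.2 kN.
R_n = max = 376.2 kN [governs: (ii)]; φR_n = 282.2 kN.

φR_n ≈ 282 kN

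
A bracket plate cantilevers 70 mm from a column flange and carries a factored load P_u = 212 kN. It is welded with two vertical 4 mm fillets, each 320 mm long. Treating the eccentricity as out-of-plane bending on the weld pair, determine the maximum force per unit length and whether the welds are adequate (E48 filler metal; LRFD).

E48XX → F_EXX = 480 MPa.
L_w = 2 × 320 = 640 mm; section modulus (unit throat) S = 2 × L²/6 = 34130 mm².
Direct shear f_v = P/L_w = 212×10³/640 = 331.2 N/mm.
Moment M = P × e = 212×10³ × 70 = 14840000 N·mm; bending f_b = M/S = 434.8 N/mm.
f_max = √(f_v² + f_b²) = √(331.2² + 434.8²) = 546.6 N/mm.
φr_n = 0.75 × 0.6 × 480 × (0.707 × 4) = 610.8 N/mm → adequate.

f_max ≈ 547 N/mm; adequate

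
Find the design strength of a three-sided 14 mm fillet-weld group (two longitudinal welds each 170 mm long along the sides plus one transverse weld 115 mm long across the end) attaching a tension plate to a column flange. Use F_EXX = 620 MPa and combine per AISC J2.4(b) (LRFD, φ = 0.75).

t_e = 0.707 × 14 = 9.898 mm.
R_nwl = 0.6 × 620 × 9.898 × 340 × 10⁻³ = 1252 kN (longitudinal, 2 welds).
R_nwt = 0.6 × 620 × 9.898 × 115 × 10⁻³ = 423.4 kN (transverse, base value).
(i) R_nwl + R_nwt = 1675 kN; (ii) 0.85 R_nwl + 1.5 R_nwt = 1699 kN.
R_n = max = 1699 kN [governs: (ii)]; φR_n = 1274 kN.

φR_n ≈ 1270 kN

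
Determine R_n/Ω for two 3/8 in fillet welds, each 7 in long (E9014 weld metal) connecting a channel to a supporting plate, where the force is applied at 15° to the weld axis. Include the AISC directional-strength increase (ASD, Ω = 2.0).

E90XX → F_EXX = 90 ksi.
t_e = 0.707 × 0.375 = 0.2651 in; A_we = 0.2651 × 14 = 3.712 in².
Directional factor: 1.0 + 0.5 sin^1.5(15°) = 1.066.
F_nw = 0.6 × 90 × 1.066 = 57.56 ksi.
R_n/Ω = (57.56 × 3.712) / 2.0 = 106.8 kip.

R_n/Ω ≈ 107 kip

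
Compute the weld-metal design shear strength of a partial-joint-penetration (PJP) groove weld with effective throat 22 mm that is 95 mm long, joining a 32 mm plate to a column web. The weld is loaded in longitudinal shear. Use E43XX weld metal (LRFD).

E43XX → F_EXX = 430 MPa.
Effective throat (given) t_e = 22 mm.
A_we = 22 × 95 = 2090 mm².
F_nw = 0.6 F_EXX = 258 MPa.
φR_n = 0.75 × 258 × 2090 × 10⁻³ = 404.4 kN.

φR_n ≈ 404 kN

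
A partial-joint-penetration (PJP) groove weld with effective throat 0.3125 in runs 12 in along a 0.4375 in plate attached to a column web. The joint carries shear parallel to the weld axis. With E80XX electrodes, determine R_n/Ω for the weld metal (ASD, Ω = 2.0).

E80XX → F_EXX = 80 ksi.
Effective throat (given) t_e = 0.3125 in.
A_we = 0.3125 × 12 = 3.75 in².
F_nw = 0.6 F_EXX = 48 ksi.
R_n/Ω = (48 × 3.75) / 2.0 = 90 kip.

R_n/Ω ≈ 90 kip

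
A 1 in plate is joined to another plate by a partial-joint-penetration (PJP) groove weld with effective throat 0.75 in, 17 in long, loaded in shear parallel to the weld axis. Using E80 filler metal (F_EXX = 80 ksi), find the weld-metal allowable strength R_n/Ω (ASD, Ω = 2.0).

Effective throat (given) t_e = 0.75 in.
A_we = 0.75 × 17 = 12.75 in².
F_nw = 0.6 F_EXX = 48 ksi.
R_n/Ω = (48 × 12.75) / 2.0 = 306 kips.

R_n/Ω ≈ 306 kips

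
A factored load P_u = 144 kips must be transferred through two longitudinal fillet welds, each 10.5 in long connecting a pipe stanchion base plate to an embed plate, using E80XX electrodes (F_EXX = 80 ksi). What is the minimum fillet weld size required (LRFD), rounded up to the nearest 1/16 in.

Total weld length L = 21 in.
Required throat t_e = P_u / (φ × 0.6 F_EXX × L) = 144 / (0.75 × 0.6 × 80 × 21) = 0.1905 in.
Required leg w = t_e / 0.707 = 0.2694 in → use 5/16 in.

w = 5/16 in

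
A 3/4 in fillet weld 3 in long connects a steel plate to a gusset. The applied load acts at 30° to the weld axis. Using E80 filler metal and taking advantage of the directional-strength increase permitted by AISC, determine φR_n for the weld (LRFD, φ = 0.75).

E80XX → F_EXX = 80 ksi.
t_e = 0.707 × 0.75 = 0.5302 in; A_we = 0.5302 × 3 = 1.591 in².
Directional factor: 1.0 + 0.5 sin^1.5(30°) = 1.177.
F_nw = 0.6 × 80 × 1.177 = 56.49 ksi.
φR_n = 0.75 × 56.49 × 1.591 = 67.39 kips.

φR_n ≈ 67.4 kips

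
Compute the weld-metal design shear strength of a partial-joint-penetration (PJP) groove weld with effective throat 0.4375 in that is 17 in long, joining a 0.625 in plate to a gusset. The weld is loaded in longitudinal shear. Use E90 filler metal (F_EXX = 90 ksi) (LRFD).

Effective throat (given) t_e = 0.4375 in.
A_we = 0.4375 × 17 = 7.438 in².
F_nw = 0.6 F_EXX = 54 ksi.
φR_n = 0.75 × 54 × 7.438 = 301.2 kip.

φR_n ≈ 301 kip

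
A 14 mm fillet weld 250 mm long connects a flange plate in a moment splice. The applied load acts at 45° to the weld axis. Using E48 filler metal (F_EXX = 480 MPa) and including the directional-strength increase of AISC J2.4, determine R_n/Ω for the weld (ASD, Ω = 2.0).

R_n/Ω ≈ 462 kN

t_e = 0.707 × 14 = 9.898 mm; A_we = 9.898 × 250 = 2474 mm².
Directional factor: 1.0 + 0.5 sin^1.5(45°) = 1.297.
F_nw = 0.6 × 480 × 1.297 = 373.6 MPa.
R_n/Ω = (373.6 × 2474) / 2.0 × 10⁻³ = 462.3 kN.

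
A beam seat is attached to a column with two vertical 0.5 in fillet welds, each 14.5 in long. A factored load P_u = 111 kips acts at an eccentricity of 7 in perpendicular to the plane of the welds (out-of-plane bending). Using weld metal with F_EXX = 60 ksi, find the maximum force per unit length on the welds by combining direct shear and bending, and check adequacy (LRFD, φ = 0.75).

L_w = 2 × 14.5 = 29 in; section modulus (unit throat) S = 2 × L²/6 = 70.08 in².
Direct shear f_v = P/L_w = 111/29 = 3.828 kip/in.
Moment M = P × e = 111 × 7 = 777 kip·in; bending f_b = M/S = 11.09 kip/in.
f_max = √(f_v² + f_b²) = √(3.828² + 11.09²) = 11.73 kip/in.
φr_n = 0.75 × 0.6 × 60 × (0.707 × 0.5) = 9.544 kip/in → NOT adequate.

f_max ≈ 11.7 kip/in; NOT adequate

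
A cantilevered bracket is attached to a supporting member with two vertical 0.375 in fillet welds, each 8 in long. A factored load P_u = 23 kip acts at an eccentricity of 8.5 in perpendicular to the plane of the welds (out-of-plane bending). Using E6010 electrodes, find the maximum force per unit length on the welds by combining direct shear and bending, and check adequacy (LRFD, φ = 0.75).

f_max ≈ 9.28 kip/in; NOT adequate

E60XX → F_EXX = 60 ksi.
L_w = 2 × 8 = 16 in; section modulus (unit throat) S = 2 × L²/6 = 21.33 in².
Direct shear f_v = P/L_w = 23/16 = 1.438 kip/in.
Moment M = P × e = 23 × 8.5 = 195.5 kip·in; bending f_b = M/S = 9.164 kip/in.
f_max = √(f_v² + f_b²) = √(1.438² + 9.164²) = 9.276 kip/in.
φr_n = 0.75 × 0.6 × 60 × (0.707 × 0.375) = 7.158 kip/in → NOT adequate.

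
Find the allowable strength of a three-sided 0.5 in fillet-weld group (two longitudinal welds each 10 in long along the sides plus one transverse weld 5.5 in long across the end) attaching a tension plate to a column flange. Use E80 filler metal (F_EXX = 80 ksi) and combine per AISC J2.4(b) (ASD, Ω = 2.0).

R_n/Ω ≈ 216 kips

t_e = 0.707 × 0.5 = 0.3535 in.
R_nwl = 0.6 × 80 × 0.3535 × 20 = 339.4 kips (longitudinal, 2 welds).
R_nwt = 0.6 × 80 × 0.3535 × 5.5 = 93.32 kips (transverse, base value).
(i) R_nwl + R_nwt = 432.7 kips; (ii) 0.85 R_nwl + 1.5 R_nwt = 428.4 kips.
R_n = max = 432.7 kips [governs: (i)]; R_n/Ω = 216.3 kips.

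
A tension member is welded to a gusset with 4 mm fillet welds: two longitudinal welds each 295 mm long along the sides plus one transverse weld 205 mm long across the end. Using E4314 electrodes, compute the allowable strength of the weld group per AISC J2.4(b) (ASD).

E43XX → F_EXX = 430 MPa.
t_e = 0.707 × 4 = 2.828 mm.
R_nwl = 0.6 × 430 × 2.828 × 590 × 10⁻³ = 430.5 kN (longitudinal, 2 welds).
R_nwt = 0.6 × 430 × 2.828 × 205 × 10⁻³ = 149.6 kN (transverse, base value).
(i) R_nwl + R_nwt = 580.1 kN; (ii) 0.85 R_nwl + 1.5 R_nwt = 590.3 kN.
R_n = max = 590.3 kN [governs: (ii)]; R_n/Ω = 295.1 kN.

R_n/Ω ≈ 295 kN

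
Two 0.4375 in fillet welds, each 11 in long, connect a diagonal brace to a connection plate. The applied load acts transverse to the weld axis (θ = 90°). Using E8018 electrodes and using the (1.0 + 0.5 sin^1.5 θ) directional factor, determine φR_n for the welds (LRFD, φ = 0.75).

φR_n ≈ 367 kip

E80XX → F_EXX = 80 ksi.
t_e = 0.707 × 0.4375 = 0.3093 in; A_we = 0.3093 × 22 = 6.805 in².
Directional factor: 1.0 + 0.5 sin^1.5(90°) = 1.5.
F_nw = 0.6 × 80 × 1.5 = 72 ksi.
φR_n = 0.75 × 72 × 6.805 = 367.5 kip.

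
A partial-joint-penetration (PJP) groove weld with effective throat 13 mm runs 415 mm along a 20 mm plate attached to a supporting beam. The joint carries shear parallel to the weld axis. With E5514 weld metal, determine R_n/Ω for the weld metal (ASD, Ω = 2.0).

R_n/Ω ≈ 890 kN

E55XX → F_EXX = 550 MPa.
Effective throat (given) t_e = 13 mm.
A_we = 13 × 415 = 5395 mm².
F_nw = 0.6 F_EXX = 330 MPa.
R_n/Ω = (330 × 5395) / 2.0 × 10⁻³ = 890.2 kN.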